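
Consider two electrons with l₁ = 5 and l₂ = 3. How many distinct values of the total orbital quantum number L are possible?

L runs from |5 − 3| = 2 to 5 + 3 = 8.
So L can be 2, 3, 4, 5, 6, 7, 8.
That is 7 values.

7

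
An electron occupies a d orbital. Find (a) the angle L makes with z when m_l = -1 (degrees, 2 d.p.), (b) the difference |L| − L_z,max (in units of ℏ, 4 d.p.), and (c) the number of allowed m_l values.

θ(m_l=-1) ≈ 114.09°; |L|−L_z,max ≈ 0.4495ℏ; 5 values

A d state has l = 2.
For m_l = -1: cos θ = -1/√6, θ ≈ 114.09°.
|L| − L_z,max = (√6 − 2)ℏ ≈ 0.4495ℏ.
There are 2l+1 = 5 values of m_l.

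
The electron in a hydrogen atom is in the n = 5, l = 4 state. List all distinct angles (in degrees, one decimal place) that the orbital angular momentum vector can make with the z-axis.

θ ∈ {26.6°, 47.9°, 63.4°, 77.1°, 90.0°, 102.9°, 116.6°, 132.1°, 153.4°}

|L| = √(l(l+1)) ℏ = 2√5 ℏ.
cos θ = m_l/√20 for each m_l ∈ {-4, -3, -2, -1, 0, 1, 2, 3, 4}.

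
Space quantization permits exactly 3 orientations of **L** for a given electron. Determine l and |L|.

Since there are 2l+1 = 3 values of m_l, l = 1.
|L| = ℏ√(l(l+1)) = ℏ√(1·2) = √2 ℏ.

l = 1, |L| = √2 ℏ ≈ 1.414ℏ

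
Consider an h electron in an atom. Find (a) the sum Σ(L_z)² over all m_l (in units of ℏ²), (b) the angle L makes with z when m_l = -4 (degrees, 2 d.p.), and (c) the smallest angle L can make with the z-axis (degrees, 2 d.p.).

The letter h corresponds to l = 5.
Σ m_l² = 110, so Σ(L_z)² = 110 ℏ².
For m_l = -4: cos θ = -4/√30, θ ≈ 136.91°.
cos θ_min = 5/√30, so θ_min ≈ 24.09°.

Σ(L_z)² = 110 ℏ²; θ(m_l=-4) ≈ 136.91°; θ_min ≈ 24.09°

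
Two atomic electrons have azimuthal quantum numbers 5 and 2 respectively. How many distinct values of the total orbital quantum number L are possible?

The total orbital quantum number L ranges from |l₁ − l₂| to l₁ + l₂ in integer steps.
Allowed values: L = 3, 4, 5, 6, 7.
That is 5 values.

5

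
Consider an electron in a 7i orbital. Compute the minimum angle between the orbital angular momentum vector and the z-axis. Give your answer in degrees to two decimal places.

θ_min ≈ 22.21°

For 7i, l = 6.
|L|² = l(l+1)ℏ² = 42ℏ², so |L| = √42 ℏ.
The smallest angle corresponds to the largest L_z, i.e. m_l = l = 6, giving L_z = 6ℏ.
cos θ_min = 6/√42, so θ_min ≈ 22.21°.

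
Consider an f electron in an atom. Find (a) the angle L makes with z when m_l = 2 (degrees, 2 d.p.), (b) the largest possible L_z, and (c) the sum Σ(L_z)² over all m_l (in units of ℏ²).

F corresponds to l = 3.
For m_l = 2: cos θ = 2/√12, θ ≈ 54.74°.
L_z,max = lℏ = 3ℏ.
Σ m_l² = 28, so Σ(L_z)² = 28 ℏ².

θ(m_l=2) ≈ 54.74°; L_z,max = 3ℏ; Σ(L_z)² = 28 ℏ²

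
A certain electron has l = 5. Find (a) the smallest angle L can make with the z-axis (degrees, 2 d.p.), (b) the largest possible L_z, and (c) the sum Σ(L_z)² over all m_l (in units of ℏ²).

θ_min ≈ 24.09°; L_z,max = 5ℏ; Σ(L_z)² = 110 ℏ²

cos θ_min = 5/√30, so θ_min ≈ 24.09°.
L_z,max = lℏ = 5ℏ.
Σ m_l² = 110, so Σ(L_z)² = 110 ℏ².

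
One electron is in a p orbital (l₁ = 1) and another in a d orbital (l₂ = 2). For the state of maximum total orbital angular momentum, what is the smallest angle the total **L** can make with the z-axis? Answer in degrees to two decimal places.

θ_min ≈ 30.00°

The total orbital quantum number L ranges from |l₁ − l₂| to l₁ + l₂ in integer steps.
L ∈ {1, 2, 3}.
The maximum is L = 3, with |L_tot| = ℏ√(3·4) = 2√3 ℏ.
The minimum angle with z is arccos(3/√12) ≈ 30.00°.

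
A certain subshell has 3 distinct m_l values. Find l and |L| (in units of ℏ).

Since there are 2l+1 = 3 values of m_l, l = 1.
Then |L| = √(l(l+1)) ℏ = √2 ℏ.

l = 1, |L| = √2 ℏ ≈ 1.414ℏ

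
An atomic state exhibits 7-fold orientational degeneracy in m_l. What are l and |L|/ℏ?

Since there are 2l+1 = 7 values of m_l, l = 3.
Then |L| = √(l(l+1)) ℏ = 2√3 ℏ.

l = 3, |L| = 2√3 ℏ ≈ 3.464ℏ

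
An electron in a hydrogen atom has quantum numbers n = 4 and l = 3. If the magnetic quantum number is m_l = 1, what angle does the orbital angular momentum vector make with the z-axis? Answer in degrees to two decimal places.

θ ≈ 73.22°

|L|² = l(l+1)ℏ² = 12ℏ², so |L| = 2√3 ℏ.
L_z = m_l ℏ = 1ℏ.
cos θ = L_z/|L| = 1/√12, so θ ≈ 73.22°.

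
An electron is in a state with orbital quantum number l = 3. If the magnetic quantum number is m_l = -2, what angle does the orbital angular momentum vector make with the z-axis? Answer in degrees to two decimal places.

θ ≈ 125.26°

|L|² = l(l+1)ℏ² = 12ℏ², so |L| = 2√3 ℏ.
L_z = m_l ℏ = −2ℏ.
cos θ = L_z/|L| = -2/√12, so θ ≈ 125.26°.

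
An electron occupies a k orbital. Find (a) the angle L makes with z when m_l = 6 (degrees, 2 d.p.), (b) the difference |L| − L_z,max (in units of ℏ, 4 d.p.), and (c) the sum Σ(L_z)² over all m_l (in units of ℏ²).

A k state has l = 7.
For m_l = 6: cos θ = 6/√56, θ ≈ 36.70°.
|L| − L_z,max = (2√14 − 7)ℏ ≈ 0.4833ℏ.
Σ m_l² = 280, so Σ(L_z)² = 280 ℏ².

θ(m_l=6) ≈ 36.70°; |L|−L_z,max ≈ 0.4833ℏ; Σ(L_z)² = 280 ℏ²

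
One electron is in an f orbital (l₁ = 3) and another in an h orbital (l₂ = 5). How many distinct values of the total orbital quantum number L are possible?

7

Angular momentum addition gives L = |l₁ − l₂|, …, l₁ + l₂.
L ∈ {2, 3, 4, 5, 6, 7, 8}.
That is 7 values.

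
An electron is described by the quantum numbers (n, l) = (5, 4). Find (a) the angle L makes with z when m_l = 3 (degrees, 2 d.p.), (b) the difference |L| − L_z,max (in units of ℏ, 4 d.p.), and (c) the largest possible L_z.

For m_l = 3: cos θ = 3/√20, θ ≈ 47.87°.
|L| − L_z,max = (2√5 − 4)ℏ ≈ 0.4721ℏ.
L_z,max = lℏ = 4ℏ.

θ(m_l=3) ≈ 47.87°; |L|−L_z,max ≈ 0.4721ℏ; L_z,max = 4ℏ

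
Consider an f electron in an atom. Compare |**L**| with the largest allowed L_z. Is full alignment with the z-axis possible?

An f state has l = 3.
|L| = 2√3 ℏ ≈ 3.4641ℏ, while L_z,max = lℏ = 3ℏ.
Since |L| > L_z,max, the vector can never point exactly along z; the closest it comes is θ_min = arccos(3/√12) ≈ 30.0°.

No: L_z,max = 3ℏ < |L| = 2√3 ℏ ≈ 3.464ℏ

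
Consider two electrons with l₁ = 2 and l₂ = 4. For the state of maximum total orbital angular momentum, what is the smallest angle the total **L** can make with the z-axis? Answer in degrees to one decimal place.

θ_min ≈ 22.2°

By the triangle rule, |l₁ − l₂| ≤ L ≤ l₁ + l₂.
Allowed values: L = 2, 3, 4, 5, 6.
The maximum is L = 6, with |L_tot| = ℏ√(6·7) = √42 ℏ.
The minimum angle with z is arccos(6/√42) ≈ 22.2°.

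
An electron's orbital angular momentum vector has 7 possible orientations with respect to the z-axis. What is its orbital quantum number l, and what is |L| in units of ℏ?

Since there are 2l+1 = 7 values of m_l, l = 3.
Then |L| = √(l(l+1)) ℏ = 2√3 ℏ.

l = 3, |L| = 2√3 ℏ ≈ 3.464ℏ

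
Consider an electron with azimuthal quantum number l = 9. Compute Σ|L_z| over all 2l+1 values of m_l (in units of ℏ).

m_l ∈ {-9, -8, -7, -6, -5, -4, -3, -2, -1, 0, 1, 2, 3, 4, 5, 6, 7, 8, 9}.
Σ|m_l| = 2(1+2+…+9) = 90.

Σ|L_z| = 90 ℏ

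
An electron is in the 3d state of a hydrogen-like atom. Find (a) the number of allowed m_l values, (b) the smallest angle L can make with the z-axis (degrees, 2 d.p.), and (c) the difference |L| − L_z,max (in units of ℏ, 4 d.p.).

For 3d, l = 2.
There are 2l+1 = 5 values of m_l.
cos θ_min = 2/√6, so θ_min ≈ 35.26°.
|L| − L_z,max = (√6 − 2)ℏ ≈ 0.4495ℏ.

5 values; θ_min ≈ 35.26°; |L|−L_z,max ≈ 0.4495ℏ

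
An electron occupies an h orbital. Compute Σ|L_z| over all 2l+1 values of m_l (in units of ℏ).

Σ|L_z| = 30 ℏ

An h state has l = 5.
The allowed m_l values are -5, -4, -3, -2, -1, 0, 1, 2, 3, 4, 5.
Σ|m_l| = l(l+1) = 30.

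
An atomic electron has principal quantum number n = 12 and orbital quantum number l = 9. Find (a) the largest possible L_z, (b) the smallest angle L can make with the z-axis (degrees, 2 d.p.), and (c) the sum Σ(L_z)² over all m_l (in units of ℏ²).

L_z,max = 9ℏ; θ_min ≈ 18.43°; Σ(L_z)² = 570 ℏ²

L_z,max = lℏ = 9ℏ.
cos θ_min = 9/√90, so θ_min ≈ 18.43°.
Σ m_l² = 570, so Σ(L_z)² = 570 ℏ².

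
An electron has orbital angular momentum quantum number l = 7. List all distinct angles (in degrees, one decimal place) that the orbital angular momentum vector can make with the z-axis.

|L| = ℏ√(l(l+1)) = 2√14 ℏ.
cos θ = m_l/√56 for each m_l ∈ {-7, -6, -5, -4, -3, -2, -1, 0, 1, 2, 3, 4, 5, 6, 7}.

θ ∈ {20.7°, 36.7°, 48.1°, 57.7°, 66.4°, 74.5°, 82.3°, 90.0°, 97.7°, 105.5°, 113.6°, 122.3°, 131.9°, 143.3°, 159.3°}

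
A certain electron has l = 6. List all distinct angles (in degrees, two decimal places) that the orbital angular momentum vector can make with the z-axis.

θ ∈ {22.21°, 39.51°, 51.89°, 62.42°, 72.02°, 81.12°, 90.00°, 98.88°, 107.98°, 117.58°, 128.11°, 140.49°, 157.79°}

|L|² = l(l+1)ℏ² = 42ℏ², so |L| = √42 ℏ.
cos θ = m_l/√42 for each m_l ∈ {-6, -5, -4, -3, -2, -1, 0, 1, 2, 3, 4, 5, 6}.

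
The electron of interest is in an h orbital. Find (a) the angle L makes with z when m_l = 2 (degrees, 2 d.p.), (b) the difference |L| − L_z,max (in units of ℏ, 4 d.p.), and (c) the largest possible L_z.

For an h orbital, l = 5.
For m_l = 2: cos θ = 2/√30, θ ≈ 68.58°.
|L| − L_z,max = (√30 − 5)ℏ ≈ 0.4772ℏ.
L_z,max = lℏ = 5ℏ.

θ(m_l=2) ≈ 68.58°; |L|−L_z,max ≈ 0.4772ℏ; L_z,max = 5ℏ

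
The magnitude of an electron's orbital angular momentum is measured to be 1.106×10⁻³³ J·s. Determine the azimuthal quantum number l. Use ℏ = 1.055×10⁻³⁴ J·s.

In units of ℏ, |L| ≈ 10.483.
Set l(l+1) = 109.90; the integer solution is l = 10.

l = 10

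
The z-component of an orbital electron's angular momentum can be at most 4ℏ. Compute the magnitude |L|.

|L| = 2√5 ℏ ≈ 4.472ℏ

Since max m_l = l, l = 4.
|L| = ℏ√(l(l+1)) = 2√5 ℏ.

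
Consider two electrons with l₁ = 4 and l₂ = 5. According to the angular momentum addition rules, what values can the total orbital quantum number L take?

L = 1, 2, 3, 4, 5, 6, 7, 8, 9

Angular momentum addition gives L = |l₁ − l₂|, …, l₁ + l₂.
Allowed values: L = 1, 2, 3, 4, 5, 6, 7, 8, 9.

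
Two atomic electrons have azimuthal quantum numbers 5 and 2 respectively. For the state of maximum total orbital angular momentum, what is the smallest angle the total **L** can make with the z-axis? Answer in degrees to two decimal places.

The total orbital quantum number L ranges from |l₁ − l₂| to l₁ + l₂ in integer steps.
L ∈ {3, 4, 5, 6, 7}.
The maximum is L = 7, with |L_tot| = ℏ√(7·8) = 2√14 ℏ.
The minimum angle with z is arccos(7/√56) ≈ 20.70°.

θ_min ≈ 20.70°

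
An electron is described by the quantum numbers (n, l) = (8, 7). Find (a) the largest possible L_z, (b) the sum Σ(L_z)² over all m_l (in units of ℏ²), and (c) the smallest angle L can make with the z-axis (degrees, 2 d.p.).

L_z,max = 7ℏ; Σ(L_z)² = 280 ℏ²; θ_min ≈ 20.70°

L_z,max = lℏ = 7ℏ.
Σ m_l² = 280, so Σ(L_z)² = 280 ℏ².
cos θ_min = 7/√56, so θ_min ≈ 20.70°.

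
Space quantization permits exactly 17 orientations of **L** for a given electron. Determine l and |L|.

2l + 1 = 17 ⇒ l = 8.
|L| = ℏ√(l(l+1)) = ℏ√(8·9) = 6√2 ℏ.

l = 8, |L| = 6√2 ℏ ≈ 8.485ℏ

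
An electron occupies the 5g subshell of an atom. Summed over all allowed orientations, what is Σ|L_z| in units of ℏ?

Σ|L_z| = 20 ℏ

For 5g, l = 4.
m_l runs from −4 to 4, i.e. {-4, -3, -2, -1, 0, 1, 2, 3, 4}.
Σ|m_l| = 2(1+2+…+4) = 20.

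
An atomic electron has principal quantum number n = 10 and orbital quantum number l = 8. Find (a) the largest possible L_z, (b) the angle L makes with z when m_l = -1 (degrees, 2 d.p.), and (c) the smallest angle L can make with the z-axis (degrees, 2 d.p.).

L_z,max = lℏ = 8ℏ.
For m_l = -1: cos θ = -1/√72, θ ≈ 96.77°.
cos θ_min = 8/√72, so θ_min ≈ 19.47°.

L_z,max = 8ℏ; θ(m_l=-1) ≈ 96.77°; θ_min ≈ 19.47°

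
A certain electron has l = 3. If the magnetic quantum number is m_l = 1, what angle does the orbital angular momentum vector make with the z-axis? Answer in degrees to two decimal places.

|L|² = l(l+1)ℏ² = 12ℏ², so |L| = 2√3 ℏ.
L_z = m_l ℏ = 1ℏ.
cos θ = L_z/|L| = 1/√12, so θ ≈ 73.22°.

θ ≈ 73.22°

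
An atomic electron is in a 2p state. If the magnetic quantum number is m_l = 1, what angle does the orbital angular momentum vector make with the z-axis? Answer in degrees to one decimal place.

θ ≈ 45.0°

The 2p subshell has l = 1.
|L| = ℏ√(l(l+1)) = √2 ℏ.
L_z = m_l ℏ = 1ℏ.
cos θ = L_z/|L| = 1/√2, so θ ≈ 45.0°.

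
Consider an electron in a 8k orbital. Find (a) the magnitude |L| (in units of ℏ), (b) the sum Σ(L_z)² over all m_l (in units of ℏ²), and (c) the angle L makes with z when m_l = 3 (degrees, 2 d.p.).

|L| = 2√14 ℏ ≈ 7.483ℏ; Σ(L_z)² = 280 ℏ²; θ(m_l=3) ≈ 66.37°

For 8k, l = 7.
|L| = ℏ√(7·8) = 2√14 ℏ ≈ 7.483ℏ.
Σ m_l² = 280, so Σ(L_z)² = 280 ℏ².
For m_l = 3: cos θ = 3/√56, θ ≈ 66.37°.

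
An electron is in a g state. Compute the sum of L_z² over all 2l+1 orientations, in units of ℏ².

Σ(L_z)² = 60 ℏ²

A g state has l = 4.
m_l runs from −4 to 4, i.e. {-4, -3, -2, -1, 0, 1, 2, 3, 4}.
Σ m_l² = l(l+1)(2l+1)/3 = 4·5·9/3 = 60.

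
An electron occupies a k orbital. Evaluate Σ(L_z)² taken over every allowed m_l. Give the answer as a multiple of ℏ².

A k state has l = 7.
m_l ∈ {-7, -6, -5, -4, -3, -2, -1, 0, 1, 2, 3, 4, 5, 6, 7}.
Σ m_l² = l(l+1)(2l+1)/3 = 7·8·15/3 = 280.

Σ(L_z)² = 280 ℏ²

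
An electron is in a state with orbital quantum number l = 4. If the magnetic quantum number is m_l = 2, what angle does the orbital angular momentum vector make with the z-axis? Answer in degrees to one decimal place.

θ ≈ 63.4°

|L| = ℏ√(l(l+1)) = 2√5 ℏ.
L_z = m_l ℏ = 2ℏ.
cos θ = L_z/|L| = 2/√20, so θ ≈ 63.4°.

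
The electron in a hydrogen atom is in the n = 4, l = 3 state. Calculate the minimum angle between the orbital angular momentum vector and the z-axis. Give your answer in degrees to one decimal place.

θ_min ≈ 30.0°

|L| = ℏ√(l(l+1)) = 2√3 ℏ.
The smallest angle corresponds to the largest L_z, i.e. m_l = l = 3, giving L_z = 3ℏ.
cos θ_min = 3/√12, so θ_min ≈ 30.0°.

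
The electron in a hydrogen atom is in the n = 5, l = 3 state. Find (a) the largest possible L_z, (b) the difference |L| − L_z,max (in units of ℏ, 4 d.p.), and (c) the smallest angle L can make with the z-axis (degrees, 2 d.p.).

L_z,max = lℏ = 3ℏ.
|L| − L_z,max = (2√3 − 3)ℏ ≈ 0.4641ℏ.
cos θ_min = 3/√12, so θ_min ≈ 30.00°.

L_z,max = 3ℏ; |L|−L_z,max ≈ 0.4641ℏ; θ_min ≈ 30.00°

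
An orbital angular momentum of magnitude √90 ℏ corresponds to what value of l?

l = 9

Since |L|² = l(l+1)ℏ², l(l+1) = 90.
Solving: l = 9.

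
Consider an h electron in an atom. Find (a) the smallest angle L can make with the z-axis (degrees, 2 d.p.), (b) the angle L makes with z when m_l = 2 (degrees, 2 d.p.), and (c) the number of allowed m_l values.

H corresponds to l = 5.
cos θ_min = 5/√30, so θ_min ≈ 24.09°.
For m_l = 2: cos θ = 2/√30, θ ≈ 68.58°.
There are 2l+1 = 11 values of m_l.

θ_min ≈ 24.09°; θ(m_l=2) ≈ 68.58°; 11 values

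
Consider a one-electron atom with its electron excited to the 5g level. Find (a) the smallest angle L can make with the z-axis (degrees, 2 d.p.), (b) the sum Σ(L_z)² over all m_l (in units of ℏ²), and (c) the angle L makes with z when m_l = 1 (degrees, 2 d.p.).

The 5g level has l = 4.
cos θ_min = 4/√20, so θ_min ≈ 26.57°.
Σ m_l² = 60, so Σ(L_z)² = 60 ℏ².
For m_l = 1: cos θ = 1/√20, θ ≈ 77.08°.

θ_min ≈ 26.57°; Σ(L_z)² = 60 ℏ²; θ(m_l=1) ≈ 77.08°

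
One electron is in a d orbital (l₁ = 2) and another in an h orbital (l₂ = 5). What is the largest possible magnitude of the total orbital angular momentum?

|L_tot|_max = 2√14 ℏ ≈ 7.483ℏ

By the triangle rule, |l₁ − l₂| ≤ L ≤ l₁ + l₂.
Allowed values: L = 3, 4, 5, 6, 7.
The largest magnitude corresponds to L = 7: |L_tot| = ℏ√(7·8) = 2√14 ℏ.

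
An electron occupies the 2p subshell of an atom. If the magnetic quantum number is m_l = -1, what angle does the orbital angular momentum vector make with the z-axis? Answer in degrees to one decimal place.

θ ≈ 135.0°

The 2p subshell has l = 1.
|L| = ℏ√(l(l+1)) = √2 ℏ.
L_z = m_l ℏ = −1ℏ.
cos θ = L_z/|L| = -1/√2, so θ ≈ 135.0°.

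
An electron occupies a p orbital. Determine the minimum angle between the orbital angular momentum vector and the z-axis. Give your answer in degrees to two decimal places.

θ_min ≈ 45.00°

The letter p corresponds to l = 1.
|L| = ℏ√(l(l+1)) = √2 ℏ.
The smallest angle corresponds to the largest L_z, i.e. m_l = l = 1, giving L_z = 1ℏ.
cos θ_min = 1/√2, so θ_min ≈ 45.00°.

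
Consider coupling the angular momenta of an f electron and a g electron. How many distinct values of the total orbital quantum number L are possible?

7

The total orbital quantum number L ranges from |l₁ − l₂| to l₁ + l₂ in integer steps.
L ∈ {1, 2, 3, 4, 5, 6, 7}.
That is 7 values.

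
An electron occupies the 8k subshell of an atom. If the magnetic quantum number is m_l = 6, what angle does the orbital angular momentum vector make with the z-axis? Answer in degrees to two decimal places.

θ ≈ 36.70°

The 8k subshell has l = 7.
|L| = ℏ√(l(l+1)) = 2√14 ℏ.
L_z = m_l ℏ = 6ℏ.
cos θ = L_z/|L| = 6/√56, so θ ≈ 36.70°.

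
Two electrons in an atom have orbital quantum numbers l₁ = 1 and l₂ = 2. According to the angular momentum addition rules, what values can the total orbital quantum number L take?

Angular momentum addition gives L = |l₁ − l₂|, …, l₁ + l₂.
So L can be 1, 2, 3.

L = 1, 2, 3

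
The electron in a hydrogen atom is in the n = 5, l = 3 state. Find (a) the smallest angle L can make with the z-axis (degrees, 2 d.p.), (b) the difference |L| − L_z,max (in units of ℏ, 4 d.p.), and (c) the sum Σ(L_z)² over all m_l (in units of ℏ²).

cos θ_min = 3/√12, so θ_min ≈ 30.00°.
|L| − L_z,max = (2√3 − 3)ℏ ≈ 0.4641ℏ.
Σ m_l² = 28, so Σ(L_z)² = 28 ℏ².

θ_min ≈ 30.00°; |L|−L_z,max ≈ 0.4641ℏ; Σ(L_z)² = 28 ℏ²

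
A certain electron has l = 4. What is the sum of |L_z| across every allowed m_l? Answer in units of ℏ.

m_l ∈ {-4, -3, -2, -1, 0, 1, 2, 3, 4}.
Σ|m_l| = 2(1+2+…+4) = 20.

Σ|L_z| = 20 ℏ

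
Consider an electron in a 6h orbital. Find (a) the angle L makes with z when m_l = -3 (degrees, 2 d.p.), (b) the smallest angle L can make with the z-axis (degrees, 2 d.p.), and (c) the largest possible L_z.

For 6h, l = 5.
For m_l = -3: cos θ = -3/√30, θ ≈ 123.21°.
cos θ_min = 5/√30, so θ_min ≈ 24.09°.
L_z,max = lℏ = 5ℏ.

θ(m_l=-3) ≈ 123.21°; θ_min ≈ 24.09°; L_z,max = 5ℏ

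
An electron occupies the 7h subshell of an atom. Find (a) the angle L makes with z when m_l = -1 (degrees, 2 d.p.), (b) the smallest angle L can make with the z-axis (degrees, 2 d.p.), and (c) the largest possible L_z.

θ(m_l=-1) ≈ 100.52°; θ_min ≈ 24.09°; L_z,max = 5ℏ

The 7h subshell has l = 5.
For m_l = -1: cos θ = -1/√30, θ ≈ 100.52°.
cos θ_min = 5/√30, so θ_min ≈ 24.09°.
L_z,max = lℏ = 5ℏ.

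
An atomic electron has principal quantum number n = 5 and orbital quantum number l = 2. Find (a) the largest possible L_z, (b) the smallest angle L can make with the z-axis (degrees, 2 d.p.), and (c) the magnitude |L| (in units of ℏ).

L_z,max = 2ℏ; θ_min ≈ 35.26°; |L| = √6 ℏ ≈ 2.449ℏ

L_z,max = lℏ = 2ℏ.
cos θ_min = 2/√6, so θ_min ≈ 35.26°.
|L| = ℏ√(2·3) = √6 ℏ ≈ 2.449ℏ.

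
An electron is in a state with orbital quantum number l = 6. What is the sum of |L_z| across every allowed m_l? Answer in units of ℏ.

m_l ∈ {-6, -5, -4, -3, -2, -1, 0, 1, 2, 3, 4, 5, 6}.
Σ|m_l| = l(l+1) = 42.

Σ|L_z| = 42 ℏ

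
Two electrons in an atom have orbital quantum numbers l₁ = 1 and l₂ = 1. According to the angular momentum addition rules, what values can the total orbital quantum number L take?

Angular momentum addition gives L = |l₁ − l₂|, …, l₁ + l₂.
L ∈ {0, 1, 2}.

L = 0, 1, 2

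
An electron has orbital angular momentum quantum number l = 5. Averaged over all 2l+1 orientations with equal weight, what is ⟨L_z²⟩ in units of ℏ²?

⟨L_z²⟩ = 10 ℏ²

m_l ∈ {-5, -4, -3, -2, -1, 0, 1, 2, 3, 4, 5}.
⟨L_z²⟩ = ℏ²·l(l+1)/3 = 10ℏ².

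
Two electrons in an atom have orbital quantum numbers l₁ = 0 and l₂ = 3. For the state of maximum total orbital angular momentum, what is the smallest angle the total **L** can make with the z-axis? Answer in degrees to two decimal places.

θ_min ≈ 30.00°

Angular momentum addition gives L = |l₁ − l₂|, …, l₁ + l₂.
Allowed values: L = 3.
The maximum is L = 3, with |L_tot| = ℏ√(3·4) = 2√3 ℏ.
The minimum angle with z is arccos(3/√12) ≈ 30.00°.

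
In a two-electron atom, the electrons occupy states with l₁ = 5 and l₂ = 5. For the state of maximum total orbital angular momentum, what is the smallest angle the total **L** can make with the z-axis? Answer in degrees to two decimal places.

L runs from |5 − 5| = 0 to 5 + 5 = 10.
L ∈ {0, 1, 2, 3, 4, 5, 6, 7, 8, 9, 10}.
The maximum is L = 10, with |L_tot| = ℏ√(10·11) = √110 ℏ.
The minimum angle with z is arccos(10/√110) ≈ 17.55°.

θ_min ≈ 17.55°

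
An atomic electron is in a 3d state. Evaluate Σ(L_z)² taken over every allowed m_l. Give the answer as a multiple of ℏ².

For 3d, l = 2.
The allowed m_l values are -2, -1, 0, 1, 2.
Σ m_l² = 2·(1 + 4) = 10.

Σ(L_z)² = 10 ℏ²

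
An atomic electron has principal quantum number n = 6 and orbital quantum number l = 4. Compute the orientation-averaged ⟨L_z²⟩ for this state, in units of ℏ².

⟨L_z²⟩ = 6.667 ℏ²

m_l ∈ {-4, -3, -2, -1, 0, 1, 2, 3, 4}.
Average of L_z² over 9 states: 60/9 ℏ² = 6.667 ℏ².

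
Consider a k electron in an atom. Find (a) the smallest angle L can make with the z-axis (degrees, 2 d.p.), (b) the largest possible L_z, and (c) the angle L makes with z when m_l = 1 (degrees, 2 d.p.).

A k state has l = 7.
cos θ_min = 7/√56, so θ_min ≈ 20.70°.
L_z,max = lℏ = 7ℏ.
For m_l = 1: cos θ = 1/√56, θ ≈ 82.32°.

θ_min ≈ 20.70°; L_z,max = 7ℏ; θ(m_l=1) ≈ 82.32°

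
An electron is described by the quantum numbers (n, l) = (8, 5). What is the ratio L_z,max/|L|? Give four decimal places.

|L| = √30 ℏ ≈ 5.4772ℏ, while L_z,max = lℏ = 5ℏ.
L_z,max/|L| = 5/√30 = 0.9129.

L_z,max/|L| = 0.9129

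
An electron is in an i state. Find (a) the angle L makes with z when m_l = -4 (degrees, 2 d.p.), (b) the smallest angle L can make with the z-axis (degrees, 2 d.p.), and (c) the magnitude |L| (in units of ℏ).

θ(m_l=-4) ≈ 128.11°; θ_min ≈ 22.21°; |L| = √42 ℏ ≈ 6.481ℏ

The letter i corresponds to l = 6.
For m_l = -4: cos θ = -4/√42, θ ≈ 128.11°.
cos θ_min = 6/√42, so θ_min ≈ 22.21°.
|L| = ℏ√(6·7) = √42 ℏ ≈ 6.481ℏ.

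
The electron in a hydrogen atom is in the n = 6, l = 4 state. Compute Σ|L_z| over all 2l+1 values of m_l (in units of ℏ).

Σ|L_z| = 20 ℏ

The allowed m_l values are -4, -3, -2, -1, 0, 1, 2, 3, 4.
Σ|m_l| = 2·4(4+1)/2 = 20.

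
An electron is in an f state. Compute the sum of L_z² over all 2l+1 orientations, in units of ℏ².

Σ(L_z)² = 28 ℏ²

For an f orbital, l = 3.
m_l ∈ {-3, -2, -1, 0, 1, 2, 3}.
Summing m² from −3 to 3: Σ m_l² = 28.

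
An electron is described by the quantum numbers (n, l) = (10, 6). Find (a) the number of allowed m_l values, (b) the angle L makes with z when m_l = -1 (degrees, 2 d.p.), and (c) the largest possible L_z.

There are 2l+1 = 13 values of m_l.
For m_l = -1: cos θ = -1/√42, θ ≈ 98.88°.
L_z,max = lℏ = 6ℏ.

13 values; θ(m_l=-1) ≈ 98.88°; L_z,max = 6ℏ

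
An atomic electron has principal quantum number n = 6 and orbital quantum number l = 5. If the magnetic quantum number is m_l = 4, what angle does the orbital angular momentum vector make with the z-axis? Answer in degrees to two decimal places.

|L| = ℏ√(l(l+1)) = √30 ℏ.
L_z = m_l ℏ = 4ℏ.
cos θ = L_z/|L| = 4/√30, so θ ≈ 43.09°.

θ ≈ 43.09°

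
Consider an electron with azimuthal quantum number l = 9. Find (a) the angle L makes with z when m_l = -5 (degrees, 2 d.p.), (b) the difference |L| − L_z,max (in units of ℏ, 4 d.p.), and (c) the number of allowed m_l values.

For m_l = -5: cos θ = -5/√90, θ ≈ 121.81°.
|L| − L_z,max = (3√10 − 9)ℏ ≈ 0.4868ℏ.
There are 2l+1 = 19 values of m_l.

θ(m_l=-5) ≈ 121.81°; |L|−L_z,max ≈ 0.4868ℏ; 19 values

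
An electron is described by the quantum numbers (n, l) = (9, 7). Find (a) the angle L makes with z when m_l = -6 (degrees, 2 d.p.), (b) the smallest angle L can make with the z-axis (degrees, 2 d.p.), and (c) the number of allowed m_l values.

For m_l = -6: cos θ = -6/√56, θ ≈ 143.30°.
cos θ_min = 7/√56, so θ_min ≈ 20.70°.
There are 2l+1 = 15 values of m_l.

θ(m_l=-6) ≈ 143.30°; θ_min ≈ 20.70°; 15 values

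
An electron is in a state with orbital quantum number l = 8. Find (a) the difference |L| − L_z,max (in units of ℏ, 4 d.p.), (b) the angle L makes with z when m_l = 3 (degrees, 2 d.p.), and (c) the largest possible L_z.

|L|−L_z,max ≈ 0.4853ℏ; θ(m_l=3) ≈ 69.30°; L_z,max = 8ℏ

|L| − L_z,max = (6√2 − 8)ℏ ≈ 0.4853ℏ.
For m_l = 3: cos θ = 3/√72, θ ≈ 69.30°.
L_z,max = lℏ = 8ℏ.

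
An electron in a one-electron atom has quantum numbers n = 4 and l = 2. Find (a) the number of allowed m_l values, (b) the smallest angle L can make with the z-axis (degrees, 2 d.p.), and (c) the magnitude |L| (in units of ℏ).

There are 2l+1 = 5 values of m_l.
cos θ_min = 2/√6, so θ_min ≈ 35.26°.
|L| = ℏ√(2·3) = √6 ℏ ≈ 2.449ℏ.

5 values; θ_min ≈ 35.26°; |L| = √6 ℏ ≈ 2.449ℏ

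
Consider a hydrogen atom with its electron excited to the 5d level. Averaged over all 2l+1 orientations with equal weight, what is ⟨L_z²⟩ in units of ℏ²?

The 5d level has l = 2.
The allowed m_l values are -2, -1, 0, 1, 2.
⟨L_z²⟩ = ℏ²·l(l+1)/3 = 2ℏ².

⟨L_z²⟩ = 2 ℏ²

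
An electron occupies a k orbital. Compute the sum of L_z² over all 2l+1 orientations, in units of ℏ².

Σ(L_z)² = 280 ℏ²

For a k orbital, l = 7.
m_l ∈ {-7, -6, -5, -4, -3, -2, -1, 0, 1, 2, 3, 4, 5, 6, 7}.
Σ m_l² = l(l+1)(2l+1)/3 = 7·8·15/3 = 280.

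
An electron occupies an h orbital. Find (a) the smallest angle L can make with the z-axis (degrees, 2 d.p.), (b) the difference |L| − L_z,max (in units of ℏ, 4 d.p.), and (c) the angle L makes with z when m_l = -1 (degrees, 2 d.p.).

θ_min ≈ 24.09°; |L|−L_z,max ≈ 0.4772ℏ; θ(m_l=-1) ≈ 100.52°

For an h orbital, l = 5.
cos θ_min = 5/√30, so θ_min ≈ 24.09°.
|L| − L_z,max = (√30 − 5)ℏ ≈ 0.4772ℏ.
For m_l = -1: cos θ = -1/√30, θ ≈ 100.52°.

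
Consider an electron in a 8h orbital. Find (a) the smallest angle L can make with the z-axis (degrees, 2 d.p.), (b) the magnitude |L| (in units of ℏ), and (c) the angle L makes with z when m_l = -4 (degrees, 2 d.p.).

8h means n = 8, l = 5.
cos θ_min = 5/√30, so θ_min ≈ 24.09°.
|L| = ℏ√(5·6) = √30 ℏ ≈ 5.477ℏ.
For m_l = -4: cos θ = -4/√30, θ ≈ 136.91°.

θ_min ≈ 24.09°; |L| = √30 ℏ ≈ 5.477ℏ; θ(m_l=-4) ≈ 136.91°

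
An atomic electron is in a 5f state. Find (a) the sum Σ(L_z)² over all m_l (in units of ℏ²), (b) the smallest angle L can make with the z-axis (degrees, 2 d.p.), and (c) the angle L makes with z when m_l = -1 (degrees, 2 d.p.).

For 5f, l = 3.
Σ m_l² = 28, so Σ(L_z)² = 28 ℏ².
cos θ_min = 3/√12, so θ_min ≈ 30.00°.
For m_l = -1: cos θ = -1/√12, θ ≈ 106.78°.

Σ(L_z)² = 28 ℏ²; θ_min ≈ 30.00°; θ(m_l=-1) ≈ 106.78°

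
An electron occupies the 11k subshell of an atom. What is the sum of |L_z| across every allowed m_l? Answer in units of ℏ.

Σ|L_z| = 56 ℏ

For 11k, l = 7.
m_l ∈ {-7, -6, -5, -4, -3, -2, -1, 0, 1, 2, 3, 4, 5, 6, 7}.
Σ|m_l| = 2·7(7+1)/2 = 56.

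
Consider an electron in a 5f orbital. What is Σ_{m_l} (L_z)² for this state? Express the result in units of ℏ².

For 5f, l = 3.
m_l ∈ {-3, -2, -1, 0, 1, 2, 3}.
Σ m_l² = l(l+1)(2l+1)/3 = 3·4·7/3 = 28.

Σ(L_z)² = 28 ℏ²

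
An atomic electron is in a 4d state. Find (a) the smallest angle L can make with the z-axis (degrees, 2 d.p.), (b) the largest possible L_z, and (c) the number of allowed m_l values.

The 4d subshell has l = 2.
cos θ_min = 2/√6, so θ_min ≈ 35.26°.
L_z,max = lℏ = 2ℏ.
There are 2l+1 = 5 values of m_l.

θ_min ≈ 35.26°; L_z,max = 2ℏ; 5 values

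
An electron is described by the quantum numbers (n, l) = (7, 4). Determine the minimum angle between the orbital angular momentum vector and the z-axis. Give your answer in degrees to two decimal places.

θ_min ≈ 26.57°

|L|² = l(l+1)ℏ² = 20ℏ², so |L| = 2√5 ℏ.
The smallest angle corresponds to the largest L_z, i.e. m_l = l = 4, giving L_z = 4ℏ.
cos θ_min = 4/√20, so θ_min ≈ 26.57°.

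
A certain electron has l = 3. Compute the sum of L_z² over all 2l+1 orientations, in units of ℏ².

Σ(L_z)² = 28 ℏ²

The allowed m_l values are -3, -2, -1, 0, 1, 2, 3.
Σ m_l² = 2·(1 + 4 + 9) = 28.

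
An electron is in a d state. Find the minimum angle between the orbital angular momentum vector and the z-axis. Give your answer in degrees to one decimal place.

The letter d corresponds to l = 2.
|L| = ℏ√(l(l+1)) = √6 ℏ.
The smallest angle corresponds to the largest L_z, i.e. m_l = l = 2, giving L_z = 2ℏ.
cos θ_min = 2/√6, so θ_min ≈ 35.3°.

θ_min ≈ 35.3°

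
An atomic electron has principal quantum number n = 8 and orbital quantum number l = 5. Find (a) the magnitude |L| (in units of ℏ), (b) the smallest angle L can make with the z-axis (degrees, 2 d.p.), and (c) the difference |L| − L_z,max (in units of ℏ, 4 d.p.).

|L| = ℏ√(5·6) = √30 ℏ ≈ 5.477ℏ.
cos θ_min = 5/√30, so θ_min ≈ 24.09°.
|L| − L_z,max = (√30 − 5)ℏ ≈ 0.4772ℏ.

|L| = √30 ℏ ≈ 5.477ℏ; θ_min ≈ 24.09°; |L|−L_z,max ≈ 0.4772ℏ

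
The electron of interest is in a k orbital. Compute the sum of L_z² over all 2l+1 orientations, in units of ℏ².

The letter k corresponds to l = 7.
m_l ∈ {-7, -6, -5, -4, -3, -2, -1, 0, 1, 2, 3, 4, 5, 6, 7}.
Σ m_l² = l(l+1)(2l+1)/3 = 7·8·15/3 = 280.

Σ(L_z)² = 280 ℏ²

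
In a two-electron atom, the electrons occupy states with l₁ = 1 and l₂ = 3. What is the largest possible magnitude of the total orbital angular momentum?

|L_tot|_max = 2√5 ℏ ≈ 4.472ℏ

L runs from |1 − 3| = 2 to 1 + 3 = 4.
Allowed values: L = 2, 3, 4.
The largest magnitude corresponds to L = 4: |L_tot| = ℏ√(4·5) = 2√5 ℏ.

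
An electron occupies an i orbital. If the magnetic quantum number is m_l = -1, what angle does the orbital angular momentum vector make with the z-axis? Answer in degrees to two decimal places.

θ ≈ 98.88°

The letter i corresponds to l = 6.
|L| = √(l(l+1)) ℏ = √42 ℏ.
L_z = m_l ℏ = −1ℏ.
cos θ = L_z/|L| = -1/√42, so θ ≈ 98.88°.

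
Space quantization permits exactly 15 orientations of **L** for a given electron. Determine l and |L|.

l = 7, |L| = 2√14 ℏ ≈ 7.483ℏ

15 = 2l + 1, so l = (15−1)/2 = 7.
|L| = ℏ√(l(l+1)) = ℏ√(7·8) = 2√14 ℏ.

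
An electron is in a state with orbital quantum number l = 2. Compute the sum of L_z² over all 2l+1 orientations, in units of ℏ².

Σ(L_z)² = 10 ℏ²

m_l ∈ {-2, -1, 0, 1, 2}.
Summing m² from −2 to 2: Σ m_l² = 10.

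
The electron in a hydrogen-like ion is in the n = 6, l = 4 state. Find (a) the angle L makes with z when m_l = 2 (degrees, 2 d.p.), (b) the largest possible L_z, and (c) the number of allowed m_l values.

For m_l = 2: cos θ = 2/√20, θ ≈ 63.43°.
L_z,max = lℏ = 4ℏ.
There are 2l+1 = 9 values of m_l.

θ(m_l=2) ≈ 63.43°; L_z,max = 4ℏ; 9 values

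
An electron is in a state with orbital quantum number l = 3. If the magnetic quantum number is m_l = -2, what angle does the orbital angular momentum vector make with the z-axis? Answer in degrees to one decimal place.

θ ≈ 125.3°

|L|² = l(l+1)ℏ² = 12ℏ², so |L| = 2√3 ℏ.
L_z = m_l ℏ = −2ℏ.
cos θ = L_z/|L| = -2/√12, so θ ≈ 125.3°.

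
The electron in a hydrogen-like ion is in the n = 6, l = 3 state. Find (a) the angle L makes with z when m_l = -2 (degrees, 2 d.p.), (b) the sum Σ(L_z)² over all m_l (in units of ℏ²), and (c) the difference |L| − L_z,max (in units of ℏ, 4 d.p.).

θ(m_l=-2) ≈ 125.26°; Σ(L_z)² = 28 ℏ²; |L|−L_z,max ≈ 0.4641ℏ

For m_l = -2: cos θ = -2/√12, θ ≈ 125.26°.
Σ m_l² = 28, so Σ(L_z)² = 28 ℏ².
|L| − L_z,max = (2√3 − 3)ℏ ≈ 0.4641ℏ.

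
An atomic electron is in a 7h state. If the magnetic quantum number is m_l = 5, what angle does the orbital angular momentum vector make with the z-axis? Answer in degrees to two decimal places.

7h means n = 7, l = 5.
|L| = ℏ√(l(l+1)) = √30 ℏ.
L_z = m_l ℏ = 5ℏ.
cos θ = L_z/|L| = 5/√30, so θ ≈ 24.09°.

θ ≈ 24.09°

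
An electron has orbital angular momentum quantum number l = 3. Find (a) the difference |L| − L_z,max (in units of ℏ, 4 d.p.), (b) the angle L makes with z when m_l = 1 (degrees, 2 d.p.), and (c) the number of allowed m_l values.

|L|−L_z,max ≈ 0.4641ℏ; θ(m_l=1) ≈ 73.22°; 7 values

|L| − L_z,max = (2√3 − 3)ℏ ≈ 0.4641ℏ.
For m_l = 1: cos θ = 1/√12, θ ≈ 73.22°.
There are 2l+1 = 7 values of m_l.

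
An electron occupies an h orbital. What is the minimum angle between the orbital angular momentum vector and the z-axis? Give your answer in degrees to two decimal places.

θ_min ≈ 24.09°

An h state has l = 5.
|L| = √(l(l+1)) ℏ = √30 ℏ.
The smallest angle corresponds to the largest L_z, i.e. m_l = l = 5, giving L_z = 5ℏ.
cos θ_min = 5/√30, so θ_min ≈ 24.09°.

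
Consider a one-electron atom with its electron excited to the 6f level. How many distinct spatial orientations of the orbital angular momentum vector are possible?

7

The 6f level has l = 3.
The number of m_l values is 2l + 1 = 2·3 + 1 = 7.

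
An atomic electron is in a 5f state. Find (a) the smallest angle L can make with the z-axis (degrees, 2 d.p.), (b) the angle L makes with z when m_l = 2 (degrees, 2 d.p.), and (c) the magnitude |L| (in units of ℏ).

θ_min ≈ 30.00°; θ(m_l=2) ≈ 54.74°; |L| = 2√3 ℏ ≈ 3.464ℏ

For 5f, l = 3.
cos θ_min = 3/√12, so θ_min ≈ 30.00°.
For m_l = 2: cos θ = 2/√12, θ ≈ 54.74°.
|L| = ℏ√(3·4) = 2√3 ℏ ≈ 3.464ℏ.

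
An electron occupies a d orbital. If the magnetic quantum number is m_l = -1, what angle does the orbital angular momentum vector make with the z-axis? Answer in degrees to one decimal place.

θ ≈ 114.1°

For a d orbital, l = 2.
|L| = ℏ√(l(l+1)) = √6 ℏ.
L_z = m_l ℏ = −1ℏ.
cos θ = L_z/|L| = -1/√6, so θ ≈ 114.1°.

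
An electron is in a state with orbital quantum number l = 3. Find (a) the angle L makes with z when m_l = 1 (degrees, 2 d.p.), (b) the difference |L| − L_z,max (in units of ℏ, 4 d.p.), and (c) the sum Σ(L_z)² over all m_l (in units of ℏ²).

θ(m_l=1) ≈ 73.22°; |L|−L_z,max ≈ 0.4641ℏ; Σ(L_z)² = 28 ℏ²

For m_l = 1: cos θ = 1/√12, θ ≈ 73.22°.
|L| − L_z,max = (2√3 − 3)ℏ ≈ 0.4641ℏ.
Σ m_l² = 28, so Σ(L_z)² = 28 ℏ².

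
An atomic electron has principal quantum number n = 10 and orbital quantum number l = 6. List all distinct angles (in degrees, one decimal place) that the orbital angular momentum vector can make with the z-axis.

|L| = √(l(l+1)) ℏ = √42 ℏ.
cos θ = m_l/√42 for each m_l ∈ {-6, -5, -4, -3, -2, -1, 0, 1, 2, 3, 4, 5, 6}.

θ ∈ {22.2°, 39.5°, 51.9°, 62.4°, 72.0°, 81.1°, 90.0°, 98.9°, 108.0°, 117.6°, 128.1°, 140.5°, 157.8°}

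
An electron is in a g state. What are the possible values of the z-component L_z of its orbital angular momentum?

For a g orbital, l = 4.
L_z = m_l ℏ with m_l ranging from −l to +l in integer steps.
For l = 4: m_l ∈ {-4, -3, -2, -1, 0, 1, 2, 3, 4}.

L_z ∈ {−4ℏ, −3ℏ, −2ℏ, −ℏ, 0, ℏ, 2ℏ, 3ℏ, 4ℏ}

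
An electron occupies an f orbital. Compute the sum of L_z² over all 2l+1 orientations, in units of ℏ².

The letter f corresponds to l = 3.
The allowed m_l values are -3, -2, -1, 0, 1, 2, 3.
Σ m_l² = 2·(1 + 4 + 9) = 28.

Σ(L_z)² = 28 ℏ²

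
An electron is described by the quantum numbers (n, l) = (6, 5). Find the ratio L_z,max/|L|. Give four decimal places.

|L| = √30 ℏ ≈ 5.4772ℏ, while L_z,max = lℏ = 5ℏ.
L_z,max/|L| = 5/√30 = 0.9129.

L_z,max/|L| = 0.9129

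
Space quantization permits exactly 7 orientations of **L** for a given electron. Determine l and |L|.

Since there are 2l+1 = 7 values of m_l, l = 3.
|L| = ℏ√(l(l+1)) = ℏ√(3·4) = 2√3 ℏ.

l = 3, |L| = 2√3 ℏ ≈ 3.464ℏ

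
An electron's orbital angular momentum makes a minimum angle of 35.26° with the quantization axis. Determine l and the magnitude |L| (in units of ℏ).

At minimum angle, m_l = l, so cos θ = l/√(l(l+1)); cos²θ = l/(l+1) = 0.6667.
Solving: l = 2.
Then |L| = ℏ√(2·3) = √6 ℏ.

l = 2, |L| = √6 ℏ ≈ 2.449ℏ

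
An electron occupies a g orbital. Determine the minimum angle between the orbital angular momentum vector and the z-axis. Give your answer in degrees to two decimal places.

θ_min ≈ 26.57°

The letter g corresponds to l = 4.
|L| = ℏ√(l(l+1)) = 2√5 ℏ.
The smallest angle corresponds to the largest L_z, i.e. m_l = l = 4, giving L_z = 4ℏ.
cos θ_min = 4/√20, so θ_min ≈ 26.57°.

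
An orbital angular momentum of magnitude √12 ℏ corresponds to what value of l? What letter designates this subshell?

(|L|/ℏ)² = l(l+1) = 12.
l² + l − 12 = 0 ⇒ l = 3.

l = 3 (f orbital)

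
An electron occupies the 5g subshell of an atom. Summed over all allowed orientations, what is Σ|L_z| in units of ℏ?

Σ|L_z| = 20 ℏ

5g means n = 5, l = 4.
m_l ∈ {-4, -3, -2, -1, 0, 1, 2, 3, 4}.
Σ|m_l| = l(l+1) = 20.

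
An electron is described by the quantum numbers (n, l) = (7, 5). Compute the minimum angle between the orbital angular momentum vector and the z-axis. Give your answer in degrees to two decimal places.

θ_min ≈ 24.09°

|L|² = l(l+1)ℏ² = 30ℏ², so |L| = √30 ℏ.
The smallest angle corresponds to the largest L_z, i.e. m_l = l = 5, giving L_z = 5ℏ.
cos θ_min = 5/√30, so θ_min ≈ 24.09°.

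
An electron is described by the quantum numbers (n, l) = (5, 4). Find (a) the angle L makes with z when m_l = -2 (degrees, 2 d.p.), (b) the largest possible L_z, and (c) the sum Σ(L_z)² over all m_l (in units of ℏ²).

θ(m_l=-2) ≈ 116.57°; L_z,max = 4ℏ; Σ(L_z)² = 60 ℏ²

For m_l = -2: cos θ = -2/√20, θ ≈ 116.57°.
L_z,max = lℏ = 4ℏ.
Σ m_l² = 60, so Σ(L_z)² = 60 ℏ².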